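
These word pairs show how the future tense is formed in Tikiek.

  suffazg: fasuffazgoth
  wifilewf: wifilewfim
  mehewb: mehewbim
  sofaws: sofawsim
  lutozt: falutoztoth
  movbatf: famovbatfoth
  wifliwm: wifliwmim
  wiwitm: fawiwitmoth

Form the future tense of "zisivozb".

fazisivozboth

wifliwm and wiwitm both end in -m yet inflect differently (wifliwmim, fawiwitmoth), so the final letter is not what conditions the rule; the second-to-last letter is.
"zisivozb" has second-to-last letter 'z'. The stems whose second-to-last letter is 'z' (lutozt → falutoztoth, suffazg → fasuffazgoth) add fa- … -oth around the stem.
So zisivozb → fazisivozboth.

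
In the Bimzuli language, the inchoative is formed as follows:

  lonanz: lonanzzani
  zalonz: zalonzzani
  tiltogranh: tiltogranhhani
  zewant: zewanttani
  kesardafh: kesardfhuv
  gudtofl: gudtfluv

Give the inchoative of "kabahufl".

"kabahufl" has second-to-last letter 'f'. The stems whose second-to-last letter is 'f' (kesardafh → kesardfhuv, gudtofl → gudtfluv) delete the last vowel and add -uv.
The other pattern: stems whose second-to-last letter is 'n' double the final consonant and add -ani.
So kabahufl → kabahfluv.

kabahfluv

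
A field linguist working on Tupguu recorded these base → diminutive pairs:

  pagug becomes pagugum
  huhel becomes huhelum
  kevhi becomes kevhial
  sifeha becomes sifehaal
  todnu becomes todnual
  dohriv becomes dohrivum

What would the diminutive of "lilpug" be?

kevhi and dohriv both have last vowel 'i' yet inflect differently (kevhial, dohrivum), so the last vowel is not what conditions the rule; whether the stem ends in a vowel or a consonant is.
"lilpug" ends in a consonant. The stems ending in a consonant (huhel → huhelum, dohriv → dohrivum, pagug → pagugum) add -um.
So lilpug → lilpugum.

lilpugum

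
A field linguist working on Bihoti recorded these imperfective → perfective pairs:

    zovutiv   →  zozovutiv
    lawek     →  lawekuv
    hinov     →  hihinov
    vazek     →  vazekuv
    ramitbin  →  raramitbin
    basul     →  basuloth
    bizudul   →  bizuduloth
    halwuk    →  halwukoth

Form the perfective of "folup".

halwuk and vazek both end in -k yet inflect differently (halwukoth, vazekuv), so the final letter is not what conditions the rule; the last vowel is.
"folup" has last vowel 'u'. The stems whose last vowel is 'u' (halwuk → halwukoth, basul → basuloth, bizudul → bizuduloth) add -oth.
So folup → folupoth.

folupoth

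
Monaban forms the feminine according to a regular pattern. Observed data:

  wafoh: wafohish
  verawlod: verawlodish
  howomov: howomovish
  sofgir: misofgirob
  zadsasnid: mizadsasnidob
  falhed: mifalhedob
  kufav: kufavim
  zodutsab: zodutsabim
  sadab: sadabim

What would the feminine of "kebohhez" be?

mikebohhezob

verawlod and zadsasnid both end in -d yet inflect differently (verawlodish, mizadsasnidob), so the final letter is not what conditions the rule; the last vowel is.
"kebohhez" has last vowel 'e'. The one such stem in the data (falhed → mifalhedob) adds mi- … -ob around the stem, so the same rule applies.
So kebohhez → mikebohhezob.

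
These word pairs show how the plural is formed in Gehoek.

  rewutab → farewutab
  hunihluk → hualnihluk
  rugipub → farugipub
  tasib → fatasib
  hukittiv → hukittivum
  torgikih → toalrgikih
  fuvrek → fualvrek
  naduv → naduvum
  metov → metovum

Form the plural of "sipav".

sipavum

"sipav" ends in -v. The stems ending in -v (hukittiv → hukittivum, metov → metovum, naduv → naduvum) add -um.
The other patterns: stems ending in -b add the prefix fa-; stems ending in -h or -k insert -al- after the first vowel.
So sipav → sipavum.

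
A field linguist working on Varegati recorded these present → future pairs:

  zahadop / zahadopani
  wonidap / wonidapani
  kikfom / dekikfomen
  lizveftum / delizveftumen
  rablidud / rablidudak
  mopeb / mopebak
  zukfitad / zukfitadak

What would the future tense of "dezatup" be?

dezatupani

"dezatup" ends in -p. The stems ending in -p (zahadop → zahadopani, wonidap → wonidapani) add -ani.
The other patterns: stems ending in -m add de- … -en around the stem; stems ending in -b or -d add -ak.
So dezatup → dezatupani.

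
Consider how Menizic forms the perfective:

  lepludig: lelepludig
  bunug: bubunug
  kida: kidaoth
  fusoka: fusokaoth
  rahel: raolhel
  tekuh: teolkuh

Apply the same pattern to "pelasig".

bunug and tekuh both have last vowel 'u' yet inflect differently (bubunug, teolkuh), so the last vowel is not what conditions the rule; the final letter is.
"pelasig" ends in -g. The stems ending in -g (lepludig → lelepludig, bunug → bubunug) repeat the first consonant+vowel as a prefix.
So pelasig → pepelasig.

pepelasig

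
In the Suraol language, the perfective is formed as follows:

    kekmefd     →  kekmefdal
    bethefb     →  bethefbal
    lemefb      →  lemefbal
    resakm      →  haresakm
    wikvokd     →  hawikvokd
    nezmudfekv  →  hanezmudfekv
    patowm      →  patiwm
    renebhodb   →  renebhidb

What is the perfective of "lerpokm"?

kekmefd and wikvokd both end in -d yet inflect differently (kekmefdal, hawikvokd), so the final letter is not what conditions the rule; the second-to-last letter is.
"lerpokm" has second-to-last letter 'k'. The stems whose second-to-last letter is 'k' (resakm → haresakm, wikvokd → hawikvokd, nezmudfekv → hanezmudfekv) add the prefix ha-.
The other patterns: stems whose second-to-last letter is 'f' add -al; stems whose second-to-last letter is 'd' or 'w' change the last vowel to 'i'.
So lerpokm → halerpokm.

halerpokm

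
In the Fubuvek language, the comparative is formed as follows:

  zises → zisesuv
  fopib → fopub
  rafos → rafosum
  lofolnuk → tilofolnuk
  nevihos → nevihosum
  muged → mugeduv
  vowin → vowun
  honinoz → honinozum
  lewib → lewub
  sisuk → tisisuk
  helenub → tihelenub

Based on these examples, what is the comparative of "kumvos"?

kumvosum

nevihos and zises both end in -s yet inflect differently (nevihosum, zisesuv), so the final letter is not what conditions the rule; the last vowel is.
"kumvos" has last vowel 'o'. The stems whose last vowel is 'o' (nevihos → nevihosum, rafos → rafosum, honinoz → honinozum) add -um.
The other patterns: stems whose last vowel is 'e' add -uv; stems whose last vowel is 'i' change the last vowel to 'u'; stems whose last vowel is 'u' add the prefix ti-.
So kumvos → kumvosum.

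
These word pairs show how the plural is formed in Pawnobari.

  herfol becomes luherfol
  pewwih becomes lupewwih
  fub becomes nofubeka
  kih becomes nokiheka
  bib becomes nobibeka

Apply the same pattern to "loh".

noloheka

pewwih and kih both end in -h yet inflect differently (lupewwih, nokiheka), so the final letter is not what conditions the rule; the number of vowels is.
"loh" has 1 vowel. The stems with 1 vowel (fub → nofubeka, kih → nokiheka, bib → nobibeka) add no- … -eka around the stem.
The other pattern: stems with 2 vowels add the prefix lu-.
So loh → noloheka.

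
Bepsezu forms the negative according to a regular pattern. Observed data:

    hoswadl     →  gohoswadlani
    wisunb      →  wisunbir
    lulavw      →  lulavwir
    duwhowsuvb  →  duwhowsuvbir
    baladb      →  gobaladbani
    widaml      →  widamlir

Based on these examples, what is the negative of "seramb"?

baladb and wisunb both end in -b yet inflect differently (gobaladbani, wisunbir), so the final letter is not what conditions the rule; the second-to-last letter is.
"seramb" has second-to-last letter 'm'. The one such stem in the data (widaml → widamlir) adds -ir, so the same rule applies.
The other pattern: stems whose second-to-last letter is 'd' add go- … -ani around the stem.
So seramb → serambir.

serambir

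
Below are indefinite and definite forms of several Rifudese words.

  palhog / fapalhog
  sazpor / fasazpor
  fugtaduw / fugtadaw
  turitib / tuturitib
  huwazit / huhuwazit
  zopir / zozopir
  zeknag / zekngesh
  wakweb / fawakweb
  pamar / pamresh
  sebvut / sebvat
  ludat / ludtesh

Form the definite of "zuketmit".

zuzuketmit

zeknag and palhog both end in -g yet inflect differently (zekngesh, fapalhog), so the final letter is not what conditions the rule; the last vowel is.
"zuketmit" has last vowel 'i'. The stems whose last vowel is 'i' (turitib → tuturitib, zopir → zozopir, huwazit → huhuwazit) repeat the first consonant+vowel as a prefix.
The other patterns: stems whose last vowel is 'a' delete the last vowel and add -esh; stems whose last vowel is 'e' or 'o' add the prefix fa-; stems whose last vowel is 'u' change the last vowel to 'a'.
So zuketmit → zuzuketmit.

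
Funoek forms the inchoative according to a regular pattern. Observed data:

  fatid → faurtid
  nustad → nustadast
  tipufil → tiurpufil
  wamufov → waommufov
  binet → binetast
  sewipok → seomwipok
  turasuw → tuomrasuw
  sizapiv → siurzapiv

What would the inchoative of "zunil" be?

wamufov and sizapiv both end in -v yet inflect differently (waommufov, siurzapiv), so the final letter is not what conditions the rule; the last vowel is.
"zunil" has last vowel 'i'. The stems whose last vowel is 'i' (sizapiv → siurzapiv, tipufil → tiurpufil, fatid → faurtid) insert -ur- after the first vowel.
So zunil → zuurnil.

zuurnil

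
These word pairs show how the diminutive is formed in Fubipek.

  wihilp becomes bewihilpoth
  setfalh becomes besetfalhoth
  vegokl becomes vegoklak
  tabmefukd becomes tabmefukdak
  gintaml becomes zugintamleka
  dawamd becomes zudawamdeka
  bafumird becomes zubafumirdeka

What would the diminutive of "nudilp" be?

benudilpoth

vegokl and gintaml both end in -l yet inflect differently (vegoklak, zugintamleka), so the final letter is not what conditions the rule; the second-to-last letter is.
"nudilp" has second-to-last letter 'l'. The stems whose second-to-last letter is 'l' (wihilp → bewihilpoth, setfalh → besetfalhoth) add be- … -oth around the stem.
The other patterns: stems whose second-to-last letter is 'k' add -ak; stems whose second-to-last letter is 'm' or 'r' add zu- … -eka around the stem.
So nudilp → benudilpoth.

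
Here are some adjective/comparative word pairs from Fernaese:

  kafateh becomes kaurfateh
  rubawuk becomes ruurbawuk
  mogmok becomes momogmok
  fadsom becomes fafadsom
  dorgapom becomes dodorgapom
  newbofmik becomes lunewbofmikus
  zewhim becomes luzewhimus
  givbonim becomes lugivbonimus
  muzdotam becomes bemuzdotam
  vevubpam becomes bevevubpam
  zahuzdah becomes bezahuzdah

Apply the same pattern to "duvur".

duurvur

"duvur" has last vowel 'u'. The one such stem in the data (rubawuk → ruurbawuk) inserts -ur- after the first vowel (as does kafateh), so the same rule applies.
So duvur → duurvur.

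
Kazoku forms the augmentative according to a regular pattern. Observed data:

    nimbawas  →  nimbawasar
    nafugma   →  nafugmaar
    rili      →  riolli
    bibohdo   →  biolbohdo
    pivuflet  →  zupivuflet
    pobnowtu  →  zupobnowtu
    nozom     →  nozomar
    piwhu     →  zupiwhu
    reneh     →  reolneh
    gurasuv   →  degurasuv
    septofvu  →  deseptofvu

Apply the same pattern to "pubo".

"pubo" begins with p-. The stems beginning with p- (pivuflet → zupivuflet, piwhu → zupiwhu, pobnowtu → zupobnowtu) add the prefix zu-.
The other patterns: stems beginning with n- add -ar; stems beginning with g- or s- add the prefix de-; stems beginning with b- or r- insert -ol- after the first vowel.
So pubo → zupubo.

zupubo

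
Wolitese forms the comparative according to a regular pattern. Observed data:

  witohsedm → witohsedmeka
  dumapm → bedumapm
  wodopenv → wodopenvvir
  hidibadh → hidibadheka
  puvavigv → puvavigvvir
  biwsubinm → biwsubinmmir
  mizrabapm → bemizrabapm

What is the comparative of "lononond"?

lonononddir

witohsedm and mizrabapm both end in -m yet inflect differently (witohsedmeka, bemizrabapm), so the final letter is not what conditions the rule; the second-to-last letter is.
"lononond" has second-to-last letter 'n'. The stems whose second-to-last letter is 'n' (biwsubinm → biwsubinmmir, wodopenv → wodopenvvir) double the final consonant and add -ir.
So lononond → lonononddir.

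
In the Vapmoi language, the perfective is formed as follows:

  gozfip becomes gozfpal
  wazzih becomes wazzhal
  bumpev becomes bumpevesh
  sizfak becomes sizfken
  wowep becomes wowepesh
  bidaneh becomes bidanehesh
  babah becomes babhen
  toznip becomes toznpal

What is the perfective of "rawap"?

babah and wazzih both end in -h yet inflect differently (babhen, wazzhal), so the final letter is not what conditions the rule; the last vowel is.
"rawap" has last vowel 'a'. The stems whose last vowel is 'a' (sizfak → sizfken, babah → babhen) delete the last vowel and add -en.
The other patterns: stems whose last vowel is 'i' delete the last vowel and add -al; stems whose last vowel is 'e' add -esh.
So rawap → rawpen.

rawpen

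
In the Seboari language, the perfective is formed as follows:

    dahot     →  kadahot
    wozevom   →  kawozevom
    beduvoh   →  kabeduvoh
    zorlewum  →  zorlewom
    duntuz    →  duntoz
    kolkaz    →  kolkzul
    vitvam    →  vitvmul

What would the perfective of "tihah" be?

tihhul

wozevom and zorlewum both end in -m yet inflect differently (kawozevom, zorlewom), so the final letter is not what conditions the rule; the last vowel is.
"tihah" has last vowel 'a'. The stems whose last vowel is 'a' (kolkaz → kolkzul, vitvam → vitvmul) delete the last vowel and add -ul.
So tihah → tihhul.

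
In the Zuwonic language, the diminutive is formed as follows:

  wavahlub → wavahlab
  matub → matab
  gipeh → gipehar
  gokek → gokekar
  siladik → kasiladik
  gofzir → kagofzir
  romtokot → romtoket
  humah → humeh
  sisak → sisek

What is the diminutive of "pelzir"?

kapelzir

"pelzir" has last vowel 'i'. The stems whose last vowel is 'i' (siladik → kasiladik, gofzir → kagofzir) add the prefix ka-.
The other patterns: stems whose last vowel is 'u' change the last vowel to 'a'; stems whose last vowel is 'e' add -ar; stems whose last vowel is 'a' or 'o' change the last vowel to 'e'.
So pelzir → kapelzir.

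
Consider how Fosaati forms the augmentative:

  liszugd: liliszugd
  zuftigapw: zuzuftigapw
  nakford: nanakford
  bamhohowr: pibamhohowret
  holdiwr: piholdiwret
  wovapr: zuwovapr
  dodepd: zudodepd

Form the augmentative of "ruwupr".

zuruwupr

wovapr and bamhohowr both end in -r yet inflect differently (zuwovapr, pibamhohowret), so the final letter is not what conditions the rule; the second-to-last letter is.
"ruwupr" has second-to-last letter 'p'. The stems whose second-to-last letter is 'p' (wovapr → zuwovapr, zuftigapw → zuzuftigapw, dodepd → zudodepd) add the prefix zu-.
The other patterns: stems whose second-to-last letter is 'w' add pi- … -et around the stem; stems whose second-to-last letter is 'g' or 'r' repeat the first consonant+vowel as a prefix.
So ruwupr → zuruwupr.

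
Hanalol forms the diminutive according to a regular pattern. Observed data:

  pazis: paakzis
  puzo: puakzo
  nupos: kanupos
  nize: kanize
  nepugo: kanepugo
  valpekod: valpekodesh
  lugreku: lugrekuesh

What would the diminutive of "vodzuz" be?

vodzuzesh

"vodzuz" begins with v-. The one such stem in the data (valpekod → valpekodesh) adds -esh, so the same rule applies.
The other patterns: stems beginning with p- insert -ak- after the first vowel; stems beginning with n- add the prefix ka-.
So vodzuz → vodzuzesh.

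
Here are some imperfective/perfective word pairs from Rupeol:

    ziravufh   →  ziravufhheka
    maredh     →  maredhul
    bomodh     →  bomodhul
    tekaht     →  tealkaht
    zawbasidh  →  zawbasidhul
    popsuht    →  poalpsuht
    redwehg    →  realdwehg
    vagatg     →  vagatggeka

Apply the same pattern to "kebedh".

"kebedh" has second-to-last letter 'd'. The stems whose second-to-last letter is 'd' (maredh → maredhul, bomodh → bomodhul, zawbasidh → zawbasidhul) add -ul.
The other patterns: stems whose second-to-last letter is 'h' insert -al- after the first vowel; stems whose second-to-last letter is 'f' or 't' double the final consonant and add -eka.
So kebedh → kebedhul.

kebedhul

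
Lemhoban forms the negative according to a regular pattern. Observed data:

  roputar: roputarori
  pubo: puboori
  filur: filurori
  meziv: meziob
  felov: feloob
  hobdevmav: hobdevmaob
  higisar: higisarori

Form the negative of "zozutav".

felov and pubo both have last vowel 'o' yet inflect differently (feloob, puboori), so the last vowel is not what conditions the rule; the final letter is.
"zozutav" ends in -v. The stems ending in -v (felov → feloob, meziv → meziob, hobdevmav → hobdevmaob) drop the final letter and add -ob.
The other pattern: stems ending in -o or -r add -ori.
So zozutav → zozutaob.

zozutaob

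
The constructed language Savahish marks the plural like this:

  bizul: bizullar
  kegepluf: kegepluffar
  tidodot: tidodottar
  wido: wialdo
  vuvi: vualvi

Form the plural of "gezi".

"gezi" ends in a vowel. The stems ending in a vowel (vuvi → vualvi, wido → wialdo) insert -al- after the first vowel.
The other pattern: stems ending in a consonant double the final consonant and add -ar.
So gezi → gealzi.

gealzi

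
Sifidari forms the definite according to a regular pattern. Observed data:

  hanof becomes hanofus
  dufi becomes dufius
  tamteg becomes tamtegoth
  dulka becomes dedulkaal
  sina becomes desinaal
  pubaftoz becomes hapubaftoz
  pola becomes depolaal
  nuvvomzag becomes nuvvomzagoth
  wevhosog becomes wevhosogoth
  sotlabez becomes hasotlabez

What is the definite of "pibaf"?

sotlabez and tamteg both have last vowel 'e' yet inflect differently (hasotlabez, tamtegoth), so the last vowel is not what conditions the rule; the final letter is.
"pibaf" ends in -f. The one such stem in the data (hanof → hanofus) adds -us, so the same rule applies.
So pibaf → pibafus.

pibafus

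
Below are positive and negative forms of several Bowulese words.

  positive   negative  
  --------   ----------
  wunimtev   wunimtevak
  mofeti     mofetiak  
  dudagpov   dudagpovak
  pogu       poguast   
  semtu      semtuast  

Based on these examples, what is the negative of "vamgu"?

vamguast

"vamgu" ends in -u. The stems ending in -u (pogu → poguast, semtu → semtuast) add -ast.
The other pattern: stems ending in -i or -v add -ak.
So vamgu → vamguast.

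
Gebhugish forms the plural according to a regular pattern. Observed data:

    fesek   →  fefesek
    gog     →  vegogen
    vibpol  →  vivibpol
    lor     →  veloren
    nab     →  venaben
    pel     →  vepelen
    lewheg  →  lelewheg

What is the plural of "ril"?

verilen

vibpol and pel both end in -l yet inflect differently (vivibpol, vepelen), so the final letter is not what conditions the rule; the number of vowels is.
"ril" has 1 vowel. The stems with 1 vowel (nab → venaben, pel → vepelen, gog → vegogen) add ve- … -en around the stem.
The other pattern: stems with 2 vowels repeat the first consonant+vowel as a prefix.
So ril → verilen.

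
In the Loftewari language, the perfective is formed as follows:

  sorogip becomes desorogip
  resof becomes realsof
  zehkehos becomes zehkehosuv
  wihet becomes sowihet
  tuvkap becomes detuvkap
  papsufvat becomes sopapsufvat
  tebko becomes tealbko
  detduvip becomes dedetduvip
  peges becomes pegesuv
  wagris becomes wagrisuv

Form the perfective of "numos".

numosuv

tuvkap and papsufvat both have last vowel 'a' yet inflect differently (detuvkap, sopapsufvat), so the last vowel is not what conditions the rule; the final letter is.
"numos" ends in -s. The stems ending in -s (zehkehos → zehkehosuv, peges → pegesuv, wagris → wagrisuv) add -uv.
So numos → numosuv.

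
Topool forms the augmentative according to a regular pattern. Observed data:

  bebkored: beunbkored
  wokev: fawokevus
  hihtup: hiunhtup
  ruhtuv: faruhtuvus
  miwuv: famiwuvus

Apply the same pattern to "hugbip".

huungbip

miwuv and hihtup both have last vowel 'u' yet inflect differently (famiwuvus, hiunhtup), so the last vowel is not what conditions the rule; the final letter is.
"hugbip" ends in -p. The one such stem in the data (hihtup → hiunhtup) inserts -un- after the first vowel (as does bebkored), so the same rule applies.
The other pattern: stems ending in -v add fa- … -us around the stem.
So hugbip → huungbip.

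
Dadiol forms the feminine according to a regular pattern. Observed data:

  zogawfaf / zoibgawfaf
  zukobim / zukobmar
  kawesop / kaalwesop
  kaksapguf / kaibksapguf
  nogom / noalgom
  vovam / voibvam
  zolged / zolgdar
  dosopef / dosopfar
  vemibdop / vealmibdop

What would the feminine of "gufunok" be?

vovam and nogom both end in -m yet inflect differently (voibvam, noalgom), so the final letter is not what conditions the rule; the last vowel is.
"gufunok" has last vowel 'o'. The stems whose last vowel is 'o' (kawesop → kaalwesop, vemibdop → vealmibdop, nogom → noalgom) insert -al- after the first vowel.
The other patterns: stems whose last vowel is 'a' or 'u' insert -ib- after the first vowel; stems whose last vowel is 'e' or 'i' delete the last vowel and add -ar.
So gufunok → gualfunok.

gualfunok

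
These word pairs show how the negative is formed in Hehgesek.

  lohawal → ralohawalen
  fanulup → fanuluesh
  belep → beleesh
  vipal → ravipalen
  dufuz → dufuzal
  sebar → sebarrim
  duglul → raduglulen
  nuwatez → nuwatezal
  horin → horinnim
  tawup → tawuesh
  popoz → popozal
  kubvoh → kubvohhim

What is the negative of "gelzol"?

dufuz and fanulup both have last vowel 'u' yet inflect differently (dufuzal, fanuluesh), so the last vowel is not what conditions the rule; the final letter is.
"gelzol" ends in -l. The stems ending in -l (lohawal → ralohawalen, vipal → ravipalen, duglul → raduglulen) add ra- … -en around the stem.
The other patterns: stems ending in -z add -al; stems ending in -p drop the final letter and add -esh; stems ending in -h, -n or -r double the final consonant and add -im.
So gelzol → ragelzolen.

ragelzolen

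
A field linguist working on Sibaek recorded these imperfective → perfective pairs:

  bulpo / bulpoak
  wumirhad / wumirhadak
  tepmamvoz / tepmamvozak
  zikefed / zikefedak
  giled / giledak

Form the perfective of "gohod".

gohodak

Every pair shown (bulpo → bulpoak, wumirhad → wumirhadak, tepmamvoz → tepmamvozak, …) follows the same rule: add -ak.
So gohod → gohodak.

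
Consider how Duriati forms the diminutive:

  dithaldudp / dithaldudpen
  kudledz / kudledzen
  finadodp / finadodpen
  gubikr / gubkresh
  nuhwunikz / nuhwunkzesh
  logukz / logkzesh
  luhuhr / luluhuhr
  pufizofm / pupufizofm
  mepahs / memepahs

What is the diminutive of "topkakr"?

topkkresh

kudledz and nuhwunikz both end in -z yet inflect differently (kudledzen, nuhwunkzesh), so the final letter is not what conditions the rule; the second-to-last letter is.
"topkakr" has second-to-last letter 'k'. The stems whose second-to-last letter is 'k' (gubikr → gubkresh, nuhwunikz → nuhwunkzesh, logukz → logkzesh) delete the last vowel and add -esh.
So topkakr → topkkresh.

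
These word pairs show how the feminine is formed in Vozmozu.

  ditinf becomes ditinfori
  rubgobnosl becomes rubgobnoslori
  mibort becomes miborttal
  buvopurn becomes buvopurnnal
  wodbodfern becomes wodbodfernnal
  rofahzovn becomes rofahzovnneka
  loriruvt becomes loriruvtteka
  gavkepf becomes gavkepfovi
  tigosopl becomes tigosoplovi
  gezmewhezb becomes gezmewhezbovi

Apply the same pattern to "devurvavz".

"devurvavz" has second-to-last letter 'v'. The stems whose second-to-last letter is 'v' (rofahzovn → rofahzovnneka, loriruvt → loriruvtteka) double the final consonant and add -eka.
The other patterns: stems whose second-to-last letter is 'n' or 's' add -ori; stems whose second-to-last letter is 'r' double the final consonant and add -al; stems whose second-to-last letter is 'p' or 'z' add -ovi.
So devurvavz → devurvavzzeka.

devurvavzzeka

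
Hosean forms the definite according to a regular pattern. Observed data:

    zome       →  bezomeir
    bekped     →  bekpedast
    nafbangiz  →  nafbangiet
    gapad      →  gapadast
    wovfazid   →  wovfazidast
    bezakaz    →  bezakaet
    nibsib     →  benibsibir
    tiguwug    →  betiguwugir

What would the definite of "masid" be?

masidast

bezakaz and gapad both have last vowel 'a' yet inflect differently (bezakaet, gapadast), so the last vowel is not what conditions the rule; the final letter is.
"masid" ends in -d. The stems ending in -d (gapad → gapadast, bekped → bekpedast, wovfazid → wovfazidast) add -ast.
So masid → masidast.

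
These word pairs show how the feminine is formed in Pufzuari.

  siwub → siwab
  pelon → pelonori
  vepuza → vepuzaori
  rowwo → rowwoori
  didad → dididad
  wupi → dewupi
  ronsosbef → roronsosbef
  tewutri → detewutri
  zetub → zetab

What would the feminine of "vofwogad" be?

vovofwogad

didad and vepuza both have last vowel 'a' yet inflect differently (dididad, vepuzaori), so the last vowel is not what conditions the rule; the final letter is.
"vofwogad" ends in -d. The one such stem in the data (didad → dididad) repeats the first consonant+vowel as a prefix (as does ronsosbef), so the same rule applies.
The other patterns: stems ending in -i add the prefix de-; stems ending in -b change the last vowel to 'a'; stems ending in -a, -n or -o add -ori.
So vofwogad → vovofwogad.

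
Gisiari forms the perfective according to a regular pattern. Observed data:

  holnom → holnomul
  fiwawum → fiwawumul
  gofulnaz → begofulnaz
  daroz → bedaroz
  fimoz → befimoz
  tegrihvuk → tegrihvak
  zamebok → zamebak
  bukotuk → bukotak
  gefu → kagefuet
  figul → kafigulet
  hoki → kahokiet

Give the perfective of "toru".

katoruet

holnom and daroz both have last vowel 'o' yet inflect differently (holnomul, bedaroz), so the last vowel is not what conditions the rule; the final letter is.
"toru" ends in -u. The one such stem in the data (gefu → kagefuet) adds ka- … -et around the stem, so the same rule applies.
The other patterns: stems ending in -m add -ul; stems ending in -z add the prefix be-; stems ending in -k change the last vowel to 'a'.
So toru → katoruet.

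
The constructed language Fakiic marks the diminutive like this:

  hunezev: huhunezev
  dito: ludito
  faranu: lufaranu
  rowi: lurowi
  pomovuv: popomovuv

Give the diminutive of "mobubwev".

faranu and pomovuv both have last vowel 'u' yet inflect differently (lufaranu, popomovuv), so the last vowel is not what conditions the rule; whether the stem ends in a vowel or a consonant is.
"mobubwev" ends in a consonant. The stems ending in a consonant (hunezev → huhunezev, pomovuv → popomovuv) repeat the first consonant+vowel as a prefix.
The other pattern: stems ending in a vowel add the prefix lu-.
So mobubwev → momobubwev.

momobubwev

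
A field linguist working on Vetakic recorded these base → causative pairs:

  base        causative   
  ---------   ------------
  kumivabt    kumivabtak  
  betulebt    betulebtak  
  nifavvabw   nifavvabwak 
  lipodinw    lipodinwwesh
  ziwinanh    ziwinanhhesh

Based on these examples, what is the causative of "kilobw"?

kilobwak

nifavvabw and lipodinw both end in -w yet inflect differently (nifavvabwak, lipodinwwesh), so the final letter is not what conditions the rule; the second-to-last letter is.
"kilobw" has second-to-last letter 'b'. The stems whose second-to-last letter is 'b' (kumivabt → kumivabtak, betulebt → betulebtak, nifavvabw → nifavvabwak) add -ak.
So kilobw → kilobwak.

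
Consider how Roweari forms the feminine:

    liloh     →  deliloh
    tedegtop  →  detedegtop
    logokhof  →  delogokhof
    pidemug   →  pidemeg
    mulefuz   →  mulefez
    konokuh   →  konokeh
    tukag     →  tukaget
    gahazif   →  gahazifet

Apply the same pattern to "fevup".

fevep

liloh and konokuh both end in -h yet inflect differently (deliloh, konokeh), so the final letter is not what conditions the rule; the last vowel is.
"fevup" has last vowel 'u'. The stems whose last vowel is 'u' (pidemug → pidemeg, mulefuz → mulefez, konokuh → konokeh) change the last vowel to 'e'.
The other patterns: stems whose last vowel is 'o' add the prefix de-; stems whose last vowel is 'a' or 'i' add -et.
So fevup → fevep.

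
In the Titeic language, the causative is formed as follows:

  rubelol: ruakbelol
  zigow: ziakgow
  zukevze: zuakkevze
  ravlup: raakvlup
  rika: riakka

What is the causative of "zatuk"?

Every pair shown (rubelol → ruakbelol, zigow → ziakgow, zukevze → zuakkevze, …) follows the same rule: insert -ak- after the first vowel.
So zatuk → zaaktuk.

zaaktuk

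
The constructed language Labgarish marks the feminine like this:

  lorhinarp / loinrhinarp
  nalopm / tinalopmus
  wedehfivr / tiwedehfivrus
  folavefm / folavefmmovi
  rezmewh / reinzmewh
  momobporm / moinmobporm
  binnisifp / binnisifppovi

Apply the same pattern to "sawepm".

tisawepmus

momobporm and folavefm both end in -m yet inflect differently (moinmobporm, folavefmmovi), so the final letter is not what conditions the rule; the second-to-last letter is.
"sawepm" has second-to-last letter 'p'. The one such stem in the data (nalopm → tinalopmus) adds ti- … -us around the stem, so the same rule applies.
So sawepm → tisawepmus.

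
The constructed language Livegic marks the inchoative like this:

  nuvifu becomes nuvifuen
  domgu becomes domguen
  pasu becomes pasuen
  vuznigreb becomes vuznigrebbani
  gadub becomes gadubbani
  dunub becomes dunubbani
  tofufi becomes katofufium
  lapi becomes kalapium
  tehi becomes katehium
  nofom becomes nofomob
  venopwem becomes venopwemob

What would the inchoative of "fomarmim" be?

fomarmimob

nuvifu and gadub both have last vowel 'u' yet inflect differently (nuvifuen, gadubbani), so the last vowel is not what conditions the rule; the final letter is.
"fomarmim" ends in -m. The stems ending in -m (nofom → nofomob, venopwem → venopwemob) add -ob.
So fomarmim → fomarmimob.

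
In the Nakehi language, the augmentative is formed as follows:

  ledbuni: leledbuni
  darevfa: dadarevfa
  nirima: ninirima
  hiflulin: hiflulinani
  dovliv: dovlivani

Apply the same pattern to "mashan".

mashanani

"mashan" ends in a consonant. The stems ending in a consonant (dovliv → dovlivani, hiflulin → hiflulinani) add -ani.
The other pattern: stems ending in a vowel repeat the first consonant+vowel as a prefix.
So mashan → mashanani.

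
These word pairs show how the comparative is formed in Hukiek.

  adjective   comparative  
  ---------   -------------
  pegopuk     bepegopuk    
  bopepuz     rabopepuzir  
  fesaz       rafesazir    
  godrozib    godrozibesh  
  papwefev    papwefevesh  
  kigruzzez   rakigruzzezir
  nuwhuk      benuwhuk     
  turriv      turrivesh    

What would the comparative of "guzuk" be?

bopepuz and pegopuk both have last vowel 'u' yet inflect differently (rabopepuzir, bepegopuk), so the last vowel is not what conditions the rule; the final letter is.
"guzuk" ends in -k. The stems ending in -k (pegopuk → bepegopuk, nuwhuk → benuwhuk) add the prefix be-.
So guzuk → beguzuk.

beguzuk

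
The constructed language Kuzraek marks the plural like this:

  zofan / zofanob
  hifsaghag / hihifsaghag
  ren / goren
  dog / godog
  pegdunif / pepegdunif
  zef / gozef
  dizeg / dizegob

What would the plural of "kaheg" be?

"kaheg" has 2 vowels. The stems with 2 vowels (zofan → zofanob, dizeg → dizegob) add -ob.
The other patterns: stems with 1 vowel add the prefix go-; stems with 3 vowels repeat the first consonant+vowel as a prefix.
So kaheg → kahegob.

kahegob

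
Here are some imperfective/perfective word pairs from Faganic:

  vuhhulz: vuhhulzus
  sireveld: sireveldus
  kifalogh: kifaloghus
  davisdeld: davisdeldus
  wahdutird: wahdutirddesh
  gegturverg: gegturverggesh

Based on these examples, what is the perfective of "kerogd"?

sireveld and wahdutird both end in -d yet inflect differently (sireveldus, wahdutirddesh), so the final letter is not what conditions the rule; the second-to-last letter is.
"kerogd" has second-to-last letter 'g'. The one such stem in the data (kifalogh → kifaloghus) adds -us, so the same rule applies.
The other pattern: stems whose second-to-last letter is 'r' double the final consonant and add -esh.
So kerogd → kerogdus.

kerogdus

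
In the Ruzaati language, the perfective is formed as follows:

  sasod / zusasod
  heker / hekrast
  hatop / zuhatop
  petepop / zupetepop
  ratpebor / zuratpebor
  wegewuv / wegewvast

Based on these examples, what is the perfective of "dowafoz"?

zudowafoz

"dowafoz" has last vowel 'o'. The stems whose last vowel is 'o' (hatop → zuhatop, ratpebor → zuratpebor, petepop → zupetepop) add the prefix zu-.
So dowafoz → zudowafoz.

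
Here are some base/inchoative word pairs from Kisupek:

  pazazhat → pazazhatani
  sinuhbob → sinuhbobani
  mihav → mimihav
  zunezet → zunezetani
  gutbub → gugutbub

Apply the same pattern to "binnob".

gutbub and sinuhbob both end in -b yet inflect differently (gugutbub, sinuhbobani), so the final letter is not what conditions the rule; the number of vowels is.
"binnob" has 2 vowels. The stems with 2 vowels (gutbub → gugutbub, mihav → mimihav) repeat the first consonant+vowel as a prefix.
So binnob → bibinnob.

bibinnob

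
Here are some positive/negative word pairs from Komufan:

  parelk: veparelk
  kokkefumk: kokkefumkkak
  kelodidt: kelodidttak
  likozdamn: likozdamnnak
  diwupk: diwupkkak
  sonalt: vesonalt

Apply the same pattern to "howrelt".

vehowrelt

sonalt and kelodidt both end in -t yet inflect differently (vesonalt, kelodidttak), so the final letter is not what conditions the rule; the second-to-last letter is.
"howrelt" has second-to-last letter 'l'. The stems whose second-to-last letter is 'l' (parelk → veparelk, sonalt → vesonalt) add the prefix ve-.
So howrelt → vehowrelt.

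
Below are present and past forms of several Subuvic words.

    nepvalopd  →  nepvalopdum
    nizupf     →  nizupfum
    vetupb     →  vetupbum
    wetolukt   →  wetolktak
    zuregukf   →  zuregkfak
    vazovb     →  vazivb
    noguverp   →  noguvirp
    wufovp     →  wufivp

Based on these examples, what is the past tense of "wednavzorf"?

nizupf and zuregukf both end in -f yet inflect differently (nizupfum, zuregkfak), so the final letter is not what conditions the rule; the second-to-last letter is.
"wednavzorf" has second-to-last letter 'r'. The one such stem in the data (noguverp → noguvirp) changes the last vowel to 'i' (as do vazovb, wufovp), so the same rule applies.
The other patterns: stems whose second-to-last letter is 'p' add -um; stems whose second-to-last letter is 'k' delete the last vowel and add -ak.
So wednavzorf → wednavzirf.

wednavzirf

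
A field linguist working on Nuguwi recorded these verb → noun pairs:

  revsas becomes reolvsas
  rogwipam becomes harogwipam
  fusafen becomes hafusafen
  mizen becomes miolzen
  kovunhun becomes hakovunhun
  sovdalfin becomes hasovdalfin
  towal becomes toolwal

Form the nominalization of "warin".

fusafen and mizen both end in -n yet inflect differently (hafusafen, miolzen), so the final letter is not what conditions the rule; the number of vowels is.
"warin" has 2 vowels. The stems with 2 vowels (revsas → reolvsas, mizen → miolzen, towal → toolwal) insert -ol- after the first vowel.
So warin → waolrin.

waolrin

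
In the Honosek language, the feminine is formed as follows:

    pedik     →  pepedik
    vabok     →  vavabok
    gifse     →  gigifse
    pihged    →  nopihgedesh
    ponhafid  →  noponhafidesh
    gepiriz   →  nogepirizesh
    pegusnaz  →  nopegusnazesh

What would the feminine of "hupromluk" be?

gifse and pihged both have last vowel 'e' yet inflect differently (gigifse, nopihgedesh), so the last vowel is not what conditions the rule; the final letter is.
"hupromluk" ends in -k. The stems ending in -k (pedik → pepedik, vabok → vavabok) repeat the first consonant+vowel as a prefix.
The other pattern: stems ending in -d or -z add no- … -esh around the stem.
So hupromluk → huhupromluk.

huhupromluk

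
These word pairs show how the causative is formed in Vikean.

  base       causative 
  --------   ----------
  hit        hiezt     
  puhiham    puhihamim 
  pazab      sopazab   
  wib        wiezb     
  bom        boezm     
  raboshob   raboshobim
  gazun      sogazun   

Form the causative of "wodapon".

wib and pazab both end in -b yet inflect differently (wiezb, sopazab), so the final letter is not what conditions the rule; the number of vowels is.
"wodapon" has 3 vowels. The stems with 3 vowels (puhiham → puhihamim, raboshob → raboshobim) add -im.
The other patterns: stems with 1 vowel insert -ez- after the first vowel; stems with 2 vowels add the prefix so-.
So wodapon → wodaponim.

wodaponim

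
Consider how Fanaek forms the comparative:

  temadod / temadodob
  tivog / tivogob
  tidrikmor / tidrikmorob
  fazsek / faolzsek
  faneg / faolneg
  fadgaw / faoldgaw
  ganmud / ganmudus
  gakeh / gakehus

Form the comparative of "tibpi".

tibpiob

tivog and faneg both end in -g yet inflect differently (tivogob, faolneg), so the final letter is not what conditions the rule; the first letter is.
"tibpi" begins with t-. The stems beginning with t- (temadod → temadodob, tivog → tivogob, tidrikmor → tidrikmorob) add -ob.
The other patterns: stems beginning with f- insert -ol- after the first vowel; stems beginning with g- add -us.
So tibpi → tibpiob.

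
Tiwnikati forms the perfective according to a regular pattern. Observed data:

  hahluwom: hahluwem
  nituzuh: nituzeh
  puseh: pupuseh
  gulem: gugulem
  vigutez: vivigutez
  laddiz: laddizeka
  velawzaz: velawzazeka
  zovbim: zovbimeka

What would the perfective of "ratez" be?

nituzuh and puseh both end in -h yet inflect differently (nituzeh, pupuseh), so the final letter is not what conditions the rule; the last vowel is.
"ratez" has last vowel 'e'. The stems whose last vowel is 'e' (puseh → pupuseh, gulem → gugulem, vigutez → vivigutez) repeat the first consonant+vowel as a prefix.
The other patterns: stems whose last vowel is 'o' or 'u' change the last vowel to 'e'; stems whose last vowel is 'a' or 'i' add -eka.
So ratez → raratez.

raratez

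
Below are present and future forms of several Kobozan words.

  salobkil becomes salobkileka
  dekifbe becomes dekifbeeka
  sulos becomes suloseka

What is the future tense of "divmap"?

divmapeka

Every pair shown (salobkil → salobkileka, dekifbe → dekifbeeka, sulos → suloseka) follows the same rule: add -eka.
So divmap → divmapeka.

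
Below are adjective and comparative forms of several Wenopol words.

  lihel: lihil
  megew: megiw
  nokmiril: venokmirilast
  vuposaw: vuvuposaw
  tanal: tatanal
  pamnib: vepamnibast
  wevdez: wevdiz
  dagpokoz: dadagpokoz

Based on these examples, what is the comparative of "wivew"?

"wivew" has last vowel 'e'. The stems whose last vowel is 'e' (wevdez → wevdiz, lihel → lihil, megew → megiw) change the last vowel to 'i'.
So wivew → wiviw.

wiviw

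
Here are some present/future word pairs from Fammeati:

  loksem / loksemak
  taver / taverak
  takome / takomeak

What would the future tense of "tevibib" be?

tevibibak

Every pair shown (loksem → loksemak, taver → taverak, takome → takomeak) follows the same rule: add -ak.
So tevibib → tevibibak.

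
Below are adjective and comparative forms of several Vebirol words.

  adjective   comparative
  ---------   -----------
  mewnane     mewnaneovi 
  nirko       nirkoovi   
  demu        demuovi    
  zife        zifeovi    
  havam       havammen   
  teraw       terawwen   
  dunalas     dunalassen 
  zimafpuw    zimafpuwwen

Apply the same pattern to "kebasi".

kebasiovi

"kebasi" ends in a vowel. The stems ending in a vowel (mewnane → mewnaneovi, nirko → nirkoovi, demu → demuovi) add -ovi.
So kebasi → kebasiovi.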